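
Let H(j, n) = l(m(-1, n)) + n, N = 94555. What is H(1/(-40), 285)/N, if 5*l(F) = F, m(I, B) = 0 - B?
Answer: 228/94555 ≈ 0.0024113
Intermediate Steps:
m(I, B) = -B
l(F) = F/5
H(j, n) = 4*n/5 (H(j, n) = (-n)/5 + n = -n/5 + n = 4*n/5)
H(1/(-40), 285)/N = ((⅘)*285)/94555 = 228*(1/94555) = 228/94555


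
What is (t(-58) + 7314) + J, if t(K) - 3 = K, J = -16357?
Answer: -9098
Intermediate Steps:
t(K) = 3 + K
(t(-58) + 7314) + J = ((3 - 58) + 7314) - 16357 = (-55 + 7314) - 16357 = 7259 - 16357 = -9098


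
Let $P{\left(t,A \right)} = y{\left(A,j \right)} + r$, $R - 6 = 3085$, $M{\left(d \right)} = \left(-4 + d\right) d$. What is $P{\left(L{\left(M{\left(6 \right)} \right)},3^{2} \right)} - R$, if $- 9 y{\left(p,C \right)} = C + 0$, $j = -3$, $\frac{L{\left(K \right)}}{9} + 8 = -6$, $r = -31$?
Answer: $- \frac{9365}{3} \approx -3121.7$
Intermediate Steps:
$M{\left(d \right)} = d \left(-4 + d\right)$
$L{\left(K \right)} = -126$ ($L{\left(K \right)} = -72 + 9 \left(-6\right) = -72 - 54 = -126$)
$R = 3091$ ($R = 6 + 3085 = 3091$)
$y{\left(p,C \right)} = - \frac{C}{9}$ ($y{\left(p,C \right)} = - \frac{C + 0}{9} = - \frac{C}{9}$)
$P{\left(t,A \right)} = - \frac{92}{3}$ ($P{\left(t,A \right)} = \left(- \frac{1}{9}\right) \left(-3\right) - 31 = \frac{1}{3} - 31 = - \frac{92}{3}$)
$P{\left(L{\left(M{\left(6 \right)} \right)},3^{2} \right)} - R = - \frac{92}{3} - 3091 = - \frac{9365}{3}$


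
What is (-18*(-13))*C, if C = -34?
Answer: -7956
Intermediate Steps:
(-18*(-13))*C = -18*(-13)*(-34) = 234*(-34) = -7956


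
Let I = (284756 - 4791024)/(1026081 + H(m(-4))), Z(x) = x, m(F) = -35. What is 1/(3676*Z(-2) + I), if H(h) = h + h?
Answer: -1026011/7547739140 ≈ -0.00013594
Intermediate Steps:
H(h) = 2*h
I = -4506268/1026011 (I = (284756 - 4791024)/(1026081 + 2*(-35)) = -4506268/(1026081 - 70) = -4506268/1026011 ≈ -4.3920)
1/(3676*Z(-2) + I) = 1/(3676*(-2) - 4506268/1026011) = 1/(-7352 - 4506268/1026011) = 1/(-7547739140/1026011) = -1026011/7547739140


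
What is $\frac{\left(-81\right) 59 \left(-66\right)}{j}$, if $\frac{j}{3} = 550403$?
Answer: $\frac{105138}{550403} \approx 0.19102$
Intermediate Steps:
$j = 1651209$ ($j = 3 \cdot 550403 = 1651209$)
$\frac{\left(-81\right) 59 \left(-66\right)}{j} = \frac{\left(-81\right) 59 \left(-66\right)}{1651209} = \left(-4779\right) \left(-66\right) \frac{1}{1651209} = 315414 \cdot \frac{1}{1651209} = \frac{105138}{550403}$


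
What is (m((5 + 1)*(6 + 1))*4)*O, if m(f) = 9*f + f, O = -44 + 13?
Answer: -52080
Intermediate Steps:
O = -31
m(f) = 10*f
(m((5 + 1)*(6 + 1))*4)*O = ((10*((5 + 1)*(6 + 1)))*4)*(-31) = ((10*(6*7))*4)*(-31) = ((10*42)*4)*(-31) = (420*4)*(-31) = 1680*(-31) = -52080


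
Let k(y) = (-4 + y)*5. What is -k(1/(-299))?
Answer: 5985/299 ≈ 20.017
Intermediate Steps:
k(y) = -20 + 5*y
-k(1/(-299)) = -(-20 + 5/(-299)) = -(-20 + 5*(-1/299)) = -(-20 - 5/299) = -1*(-5985/299) = 5985/299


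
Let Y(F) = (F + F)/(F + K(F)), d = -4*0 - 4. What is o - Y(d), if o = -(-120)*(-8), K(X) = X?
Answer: -961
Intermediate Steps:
o = -960 (o = -30*32 = -960)
d = -4 (d = 0 - 4 = -4)
Y(F) = 1 (Y(F) = (F + F)/(F + F) = (2*F)/((2*F)) = (2*F)*(1/(2*F)) = 1)
o - Y(d) = -960 - 1*1 = -960 - 1 = -961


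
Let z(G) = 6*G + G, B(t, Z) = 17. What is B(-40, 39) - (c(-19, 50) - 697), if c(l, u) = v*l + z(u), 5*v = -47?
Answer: 927/5 ≈ 185.40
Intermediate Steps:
v = -47/5 (v = (⅕)*(-47) = -47/5 ≈ -9.4000)
z(G) = 7*G
c(l, u) = 7*u - 47*l/5 (c(l, u) = -47*l/5 + 7*u = 7*u - 47*l/5)
B(-40, 39) - (c(-19, 50) - 697) = 17 - ((7*50 - 47/5*(-19)) - 697) = 17 - ((350 + 893/5) - 697) = 17 - (2643/5 - 697) = 17 - 1*(-842/5) = 17 + 842/5 = 927/5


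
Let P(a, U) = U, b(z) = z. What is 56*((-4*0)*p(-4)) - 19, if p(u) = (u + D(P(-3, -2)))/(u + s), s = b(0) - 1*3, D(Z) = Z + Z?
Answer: -19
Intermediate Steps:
D(Z) = 2*Z
s = -3 (s = 0 - 1*3 = 0 - 3 = -3)
p(u) = (-4 + u)/(-3 + u) (p(u) = (u + 2*(-2))/(u - 3) = (u - 4)/(-3 + u) = (-4 + u)/(-3 + u))
56*((-4*0)*p(-4)) - 19 = 56*((-4*0)*((-4 - 4)/(-3 - 4))) - 19 = 56*(0*(-8/(-7))) - 19 = 56*(0*(-⅐*(-8))) - 19 = 56*(0*(8/7)) - 19 = 56*0 - 19 = 0 - 19 = -19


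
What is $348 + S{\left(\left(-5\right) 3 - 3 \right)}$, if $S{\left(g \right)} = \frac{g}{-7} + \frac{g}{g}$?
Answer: $\frac{2461}{7} \approx 351.57$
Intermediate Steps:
$S{\left(g \right)} = 1 - \frac{g}{7}$ ($S{\left(g \right)} = g \left(- \frac{1}{7}\right) + 1 = - \frac{g}{7} + 1 = 1 - \frac{g}{7}$)
$348 + S{\left(\left(-5\right) 3 - 3 \right)} = 348 - \left(-1 + \frac{\left(-5\right) 3 - 3}{7}\right) = 348 - \left(-1 + \frac{-15 - 3}{7}\right) = 348 + \left(1 - - \frac{18}{7}\right) = 348 + \left(1 + \frac{18}{7}\right) = 348 + \frac{25}{7} = \frac{2461}{7}$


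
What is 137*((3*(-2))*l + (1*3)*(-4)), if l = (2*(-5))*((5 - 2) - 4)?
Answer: -9864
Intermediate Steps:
l = 10 (l = -10*(3 - 4) = -10*(-1) = 10)
137*((3*(-2))*l + (1*3)*(-4)) = 137*((3*(-2))*10 + (1*3)*(-4)) = 137*(-6*10 + 3*(-4)) = 137*(-60 - 12) = 137*(-72) = -9864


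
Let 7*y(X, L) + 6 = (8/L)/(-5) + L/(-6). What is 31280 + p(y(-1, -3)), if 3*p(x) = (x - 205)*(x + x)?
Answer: 2075608651/66150 ≈ 31377.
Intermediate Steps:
y(X, L) = -6/7 - 8/(35*L) - L/42 (y(X, L) = -6/7 + ((8/L)/(-5) + L/(-6))/7 = -6/7 + ((8/L)*(-⅕) + L*(-⅙))/7 = -6/7 + (-8/(5*L) - L/6)/7 = -6/7 + (-8/(35*L) - L/42) = -6/7 - 8/(35*L) - L/42)
p(x) = 2*x*(-205 + x)/3 (p(x) = ((x - 205)*(x + x))/3 = ((-205 + x)*(2*x))/3 = (2*x*(-205 + x))/3 = 2*x*(-205 + x)/3)
31280 + p(y(-1, -3)) = 31280 + 2*((1/210)*(-48 - 5*(-3)*(36 - 3))/(-3))*(-205 + (1/210)*(-48 - 5*(-3)*(36 - 3))/(-3))/3 = 31280 + 2*((1/210)*(-⅓)*(-48 - 5*(-3)*33))*(-205 + (1/210)*(-⅓)*(-48 - 5*(-3)*33))/3 = 31280 + 2*((1/210)*(-⅓)*(-48 + 495))*(-205 + (1/210)*(-⅓)*(-48 + 495))/3 = 31280 + 2*((1/210)*(-⅓)*447)*(-205 + (1/210)*(-⅓)*447)/3 = 31280 + (⅔)*(-149/210)*(-205 - 149/210) = 31280 + (⅔)*(-149/210)*(-43199/210) = 31280 + 6436651/66150 = 2075608651/66150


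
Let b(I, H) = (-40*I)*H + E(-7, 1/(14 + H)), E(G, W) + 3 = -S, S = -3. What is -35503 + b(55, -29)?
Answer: 28297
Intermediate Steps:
E(G, W) = 0 (E(G, W) = -3 - 1*(-3) = -3 + 3 = 0)
b(I, H) = -40*H*I (b(I, H) = (-40*I)*H + 0 = -40*H*I + 0 = -40*H*I)
-35503 + b(55, -29) = -35503 - 40*(-29)*55 = -35503 + 63800 = 28297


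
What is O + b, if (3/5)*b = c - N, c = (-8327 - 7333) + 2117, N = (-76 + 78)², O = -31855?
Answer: -163300/3 ≈ -54433.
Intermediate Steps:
N = 4 (N = 2² = 4)
c = -13543 (c = -15660 + 2117 = -13543)
b = -67735/3 (b = 5*(-13543 - 1*4)/3 = 5*(-13543 - 4)/3 = (5/3)*(-13547) = -67735/3 ≈ -22578.)
O + b = -31855 - 67735/3 = -163300/3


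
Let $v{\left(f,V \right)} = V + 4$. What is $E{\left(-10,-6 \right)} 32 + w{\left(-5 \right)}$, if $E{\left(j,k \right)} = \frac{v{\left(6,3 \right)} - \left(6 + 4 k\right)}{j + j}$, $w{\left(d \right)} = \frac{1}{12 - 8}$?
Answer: $- \frac{159}{4} \approx -39.75$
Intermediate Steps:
$w{\left(d \right)} = \frac{1}{4}$
$v{\left(f,V \right)} = 4 + V$
$E{\left(j,k \right)} = \frac{1 - 4 k}{2 j}$ ($E{\left(j,k \right)} = \frac{\left(4 + 3\right) - \left(6 + 4 k\right)}{j + j} = \frac{7 - \left(6 + 4 k\right)}{2 j} = \left(1 - 4 k\right) \frac{1}{2 j} = \frac{1 - 4 k}{2 j}$)
$E{\left(-10,-6 \right)} 32 + w{\left(-5 \right)} = \frac{1 - -24}{2 \left(-10\right)} 32 + \frac{1}{4} = \frac{1}{2} \left(- \frac{1}{10}\right) \left(1 + 24\right) 32 + \frac{1}{4} = \frac{1}{2} \left(- \frac{1}{10}\right) 25 \cdot 32 + \frac{1}{4} = \left(- \frac{5}{4}\right) 32 + \frac{1}{4} = -40 + \frac{1}{4} = - \frac{159}{4}$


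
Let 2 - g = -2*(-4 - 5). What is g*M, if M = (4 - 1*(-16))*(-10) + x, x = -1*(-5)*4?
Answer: 2880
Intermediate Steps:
x = 20 (x = 5*4 = 20)
g = -16 (g = 2 - (-2)*(-4 - 5) = 2 - (-2)*(-9) = 2 - 1*18 = 2 - 18 = -16)
M = -180 (M = (4 - 1*(-16))*(-10) + 20 = (4 + 16)*(-10) + 20 = 20*(-10) + 20 = -200 + 20 = -180)
g*M = -16*(-180) = 2880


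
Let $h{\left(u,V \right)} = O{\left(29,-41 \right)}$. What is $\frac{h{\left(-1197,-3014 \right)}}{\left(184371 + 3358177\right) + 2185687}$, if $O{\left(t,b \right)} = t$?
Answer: $\frac{29}{5728235} \approx 5.0626 \cdot 10^{-6}$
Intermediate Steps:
$h{\left(u,V \right)} = 29$
$\frac{h{\left(-1197,-3014 \right)}}{\left(184371 + 3358177\right) + 2185687} = \frac{29}{\left(184371 + 3358177\right) + 2185687} = \frac{29}{3542548 + 2185687} = \frac{29}{5728235}$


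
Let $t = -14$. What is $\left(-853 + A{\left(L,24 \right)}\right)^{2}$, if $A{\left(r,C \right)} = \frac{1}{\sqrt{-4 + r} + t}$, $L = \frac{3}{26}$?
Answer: $\frac{20374758 \sqrt{2626} + 3635027965 i}{28 \sqrt{2626} + 4995 i} \approx 7.2773 \cdot 10^{5} + 16.823 i$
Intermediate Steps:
$L = \frac{3}{26}$ ($L = 3 \cdot \frac{1}{26} = \frac{3}{26} \approx 0.11538$)
$A{\left(r,C \right)} = \frac{1}{-14 + \sqrt{-4 + r}}$ ($A{\left(r,C \right)} = \frac{1}{\sqrt{-4 + r} - 14} = \frac{1}{-14 + \sqrt{-4 + r}}$)
$\left(-853 + A{\left(L,24 \right)}\right)^{2} = \left(-853 + \frac{1}{-14 + \sqrt{-4 + \frac{3}{26}}}\right)^{2} = \left(-853 + \frac{1}{-14 + \sqrt{- \frac{101}{26}}}\right)^{2} = \left(-853 + \frac{1}{-14 + \frac{i \sqrt{2626}}{26}}\right)^{2}$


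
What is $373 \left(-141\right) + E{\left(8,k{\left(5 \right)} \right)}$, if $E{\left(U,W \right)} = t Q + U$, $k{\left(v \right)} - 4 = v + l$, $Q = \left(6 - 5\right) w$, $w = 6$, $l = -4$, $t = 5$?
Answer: $-52555$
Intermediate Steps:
$Q = 6$ ($Q = \left(6 - 5\right) 6 = 1 \cdot 6 = 6$)
$k{\left(v \right)} = v$ ($k{\left(v \right)} = 4 + \left(v - 4\right) = 4 + \left(-4 + v\right) = v$)
$E{\left(U,W \right)} = 30 + U$ ($E{\left(U,W \right)} = 5 \cdot 6 + U = 30 + U$)
$373 \left(-141\right) + E{\left(8,k{\left(5 \right)} \right)} = 373 \left(-141\right) + \left(30 + 8\right) = -52593 + 38 = -52555$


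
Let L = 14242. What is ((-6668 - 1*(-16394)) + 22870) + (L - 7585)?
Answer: 39253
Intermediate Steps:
((-6668 - 1*(-16394)) + 22870) + (L - 7585) = ((-6668 - 1*(-16394)) + 22870) + (14242 - 7585) = ((-6668 + 16394) + 22870) + 6657 = (9726 + 22870) + 6657 = 32596 + 6657 = 39253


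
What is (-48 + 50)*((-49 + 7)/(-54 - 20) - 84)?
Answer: -6174/37 ≈ -166.86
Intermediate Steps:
(-48 + 50)*((-49 + 7)/(-54 - 20) - 84) = 2*(-42/(-74) - 84) = 2*(-42*(-1/74) - 84) = 2*(21/37 - 84) = 2*(-3087/37) = -6174/37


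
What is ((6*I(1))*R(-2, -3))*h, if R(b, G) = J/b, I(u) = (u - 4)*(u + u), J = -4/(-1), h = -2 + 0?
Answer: -144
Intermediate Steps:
h = -2
J = 4 (J = -4*(-1) = 4)
I(u) = 2*u*(-4 + u) (I(u) = (-4 + u)*(2*u) = 2*u*(-4 + u))
R(b, G) = 4/b
((6*I(1))*R(-2, -3))*h = ((6*(2*1*(-4 + 1)))*(4/(-2)))*(-2) = ((6*(2*1*(-3)))*(4*(-½)))*(-2) = ((6*(-6))*(-2))*(-2) = -36*(-2)*(-2) = 72*(-2) = -144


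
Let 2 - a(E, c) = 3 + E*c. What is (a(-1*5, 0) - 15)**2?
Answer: 256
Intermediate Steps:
a(E, c) = -1 - E*c (a(E, c) = 2 - (3 + E*c) = 2 + (-3 - E*c) = -1 - E*c)
(a(-1*5, 0) - 15)**2 = ((-1 - 1*(-1*5)*0) - 15)**2 = ((-1 - 1*(-5)*0) - 15)**2 = ((-1 + 0) - 15)**2 = (-1 - 15)**2 = (-16)**2 = 256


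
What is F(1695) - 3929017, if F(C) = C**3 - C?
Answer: 4865846663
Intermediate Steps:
F(1695) - 3929017 = (1695**3 - 1*1695) - 3929017 = (4869777375 - 1695) - 3929017 = 4869775680 - 3929017 = 4865846663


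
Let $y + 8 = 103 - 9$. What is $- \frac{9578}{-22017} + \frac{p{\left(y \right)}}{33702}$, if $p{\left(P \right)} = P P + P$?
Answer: $\frac{1981825}{3016329} \approx 0.65703$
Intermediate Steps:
$y = 86$ ($y = -8 + \left(103 - 9\right) = -8 + 94 = 86$)
$p{\left(P \right)} = P + P^{2}$ ($p{\left(P \right)} = P^{2} + P = P + P^{2}$)
$- \frac{9578}{-22017} + \frac{p{\left(y \right)}}{33702} = - \frac{9578}{-22017} + \frac{86 \left(1 + 86\right)}{33702} = \left(-9578\right) \left(- \frac{1}{22017}\right) + 86 \cdot 87 \cdot \frac{1}{33702} = \frac{9578}{22017} + 7482 \cdot \frac{1}{33702} = \frac{9578}{22017} + \frac{1247}{5617} = \frac{1981825}{3016329}$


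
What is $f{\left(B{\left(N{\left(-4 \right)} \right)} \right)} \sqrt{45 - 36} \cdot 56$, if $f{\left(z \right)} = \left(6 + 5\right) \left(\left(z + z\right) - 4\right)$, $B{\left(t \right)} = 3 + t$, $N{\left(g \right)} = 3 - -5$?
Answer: $33264$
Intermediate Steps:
$N{\left(g \right)} = 8$ ($N{\left(g \right)} = 3 + 5 = 8$)
$f{\left(z \right)} = -44 + 22 z$ ($f{\left(z \right)} = 11 \left(2 z - 4\right) = 11 \left(-4 + 2 z\right) = -44 + 22 z$)
$f{\left(B{\left(N{\left(-4 \right)} \right)} \right)} \sqrt{45 - 36} \cdot 56 = \left(-44 + 22 \left(3 + 8\right)\right) \sqrt{45 - 36} \cdot 56 = \left(-44 + 22 \cdot 11\right) \sqrt{9} \cdot 56 = \left(-44 + 242\right) 3 \cdot 56 = 198 \cdot 3 \cdot 56 = 594 \cdot 56 = 33264$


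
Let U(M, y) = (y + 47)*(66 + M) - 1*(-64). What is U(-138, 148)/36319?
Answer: -13976/36319 ≈ -0.38481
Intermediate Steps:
U(M, y) = 64 + (47 + y)*(66 + M) (U(M, y) = (47 + y)*(66 + M) + 64 = 64 + (47 + y)*(66 + M))
U(-138, 148)/36319 = (3166 + 47*(-138) + 66*148 - 138*148)/36319 = (3166 - 6486 + 9768 - 20424)*(1/36319) = -13976*1/36319 = -13976/36319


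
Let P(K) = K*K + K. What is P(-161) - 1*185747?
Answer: -159987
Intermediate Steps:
P(K) = K + K**2 (P(K) = K**2 + K = K + K**2)
P(-161) - 1*185747 = -161*(1 - 161) - 1*185747 = -161*(-160) - 185747 = 25760 - 185747 = -159987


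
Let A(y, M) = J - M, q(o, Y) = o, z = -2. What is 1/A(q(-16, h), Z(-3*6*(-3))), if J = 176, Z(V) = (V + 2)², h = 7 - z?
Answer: -1/2960 ≈ -0.00033784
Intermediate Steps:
h = 9 (h = 7 - 1*(-2) = 7 + 2 = 9)
Z(V) = (2 + V)²
A(y, M) = 176 - M
1/A(q(-16, h), Z(-3*6*(-3))) = 1/(176 - (2 - 3*6*(-3))²) = 1/(176 - (2 - 18*(-3))²) = 1/(176 - (2 + 54)²) = 1/(176 - 1*56²) = 1/(176 - 1*3136) = 1/(176 - 3136) = 1/(-2960) = -1/2960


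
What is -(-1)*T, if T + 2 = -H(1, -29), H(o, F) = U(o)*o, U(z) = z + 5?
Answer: -8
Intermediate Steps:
U(z) = 5 + z
H(o, F) = o*(5 + o) (H(o, F) = (5 + o)*o = o*(5 + o))
T = -8 (T = -2 - (5 + 1) = -2 - 6 = -8)
-(-1)*T = -(-1)*(-8) = -1*8 = -8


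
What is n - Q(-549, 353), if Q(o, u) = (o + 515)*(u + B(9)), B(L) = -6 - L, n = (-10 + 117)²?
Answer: 22941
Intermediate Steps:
n = 11449 (n = 107² = 11449)
Q(o, u) = (-15 + u)*(515 + o) (Q(o, u) = (o + 515)*(u + (-6 - 1*9)) = (515 + o)*(u + (-6 - 9)) = (515 + o)*(u - 15) = (515 + o)*(-15 + u) = (-15 + u)*(515 + o))
n - Q(-549, 353) = 11449 - (-7725 - 15*(-549) + 515*353 - 549*353) = 11449 - (-7725 + 8235 + 181795 - 193797) = 11449 - 1*(-11492) = 11449 + 11492 = 22941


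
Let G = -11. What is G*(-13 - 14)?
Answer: 297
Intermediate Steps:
G*(-13 - 14) = -11*(-13 - 14) = -11*(-27) = 297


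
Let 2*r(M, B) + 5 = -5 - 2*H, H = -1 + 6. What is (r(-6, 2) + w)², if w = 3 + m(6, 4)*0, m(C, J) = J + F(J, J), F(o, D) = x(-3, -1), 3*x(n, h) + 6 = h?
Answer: 49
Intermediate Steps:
x(n, h) = -2 + h/3
F(o, D) = -7/3 (F(o, D) = -2 + (⅓)*(-1) = -2 - ⅓ = -7/3)
H = 5
m(C, J) = -7/3 + J (m(C, J) = J - 7/3 = -7/3 + J)
r(M, B) = -10 (r(M, B) = -5/2 + (-5 - 2*5)/2 = -5/2 + (-5 - 10)/2 = -5/2 + (½)*(-15) = -5/2 - 15/2 = -10)
w = 3 (w = 3 + (-7/3 + 4)*0 = 3 + (5/3)*0 = 3 + 0 = 3)
(r(-6, 2) + w)² = (-10 + 3)² = (-7)² = 49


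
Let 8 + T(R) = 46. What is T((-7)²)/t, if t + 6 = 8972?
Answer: 19/4483 ≈ 0.0042382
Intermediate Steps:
t = 8966 (t = -6 + 8972 = 8966)
T(R) = 38 (T(R) = -8 + 46 = 38)
T((-7)²)/t = 38/8966 = 38*(1/8966) = 19/4483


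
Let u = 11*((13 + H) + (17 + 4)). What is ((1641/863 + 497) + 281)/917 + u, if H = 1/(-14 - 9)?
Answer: 6814148526/18201533 ≈ 374.37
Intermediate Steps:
H = -1/23 (H = 1/(-23) = -1/23 ≈ -0.043478)
u = 8591/23 (u = 11*((13 - 1/23) + (17 + 4)) = 11*(298/23 + 21) = 11*(781/23) = 8591/23 ≈ 373.52)
((1641/863 + 497) + 281)/917 + u = ((1641/863 + 497) + 281)/917 + 8591/23 = ((1641*(1/863) + 497) + 281)*(1/917) + 8591/23 = ((1641/863 + 497) + 281)*(1/917) + 8591/23 = (430552/863 + 281)*(1/917) + 8591/23 = (673055/863)*(1/917) + 8591/23 = 673055/791371 + 8591/23 = 6814148526/18201533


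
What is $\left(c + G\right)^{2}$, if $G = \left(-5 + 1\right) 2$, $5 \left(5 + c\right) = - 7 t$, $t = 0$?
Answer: $169$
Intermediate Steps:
$c = -5$ ($c = -5 + \frac{\left(-7\right) 0}{5} = -5 + \frac{1}{5} \cdot 0 = -5 + 0 = -5$)
$G = -8$ ($G = \left(-4\right) 2 = -8$)
$\left(c + G\right)^{2} = \left(-5 - 8\right)^{2} = \left(-13\right)^{2} = 169$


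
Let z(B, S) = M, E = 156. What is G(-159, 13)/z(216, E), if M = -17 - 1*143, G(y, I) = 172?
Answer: -43/40 ≈ -1.0750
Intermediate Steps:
M = -160 (M = -17 - 143 = -160)
z(B, S) = -160
G(-159, 13)/z(216, E) = 172/(-160) = 172*(-1/160) = -43/40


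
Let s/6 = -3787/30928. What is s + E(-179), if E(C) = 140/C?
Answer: -4198579/2768056 ≈ -1.5168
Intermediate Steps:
s = -11361/15464 (s = 6*(-3787/30928) = -11361/15464 ≈ -0.73467)
s + E(-179) = -11361/15464 + 140/(-179) = -11361/15464 + 140*(-1/179) = -11361/15464 - 140/179 = -4198579/2768056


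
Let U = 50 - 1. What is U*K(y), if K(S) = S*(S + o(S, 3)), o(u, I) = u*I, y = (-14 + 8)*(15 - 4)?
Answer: 853776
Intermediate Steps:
U = 49
y = -66 (y = -6*11 = -66)
o(u, I) = I*u
K(S) = 4*S² (K(S) = S*(S + 3*S) = S*(4*S) = 4*S²)
U*K(y) = 49*(4*(-66)²) = 49*(4*4356) = 49*17424 = 853776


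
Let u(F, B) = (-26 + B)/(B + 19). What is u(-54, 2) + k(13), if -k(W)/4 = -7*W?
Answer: 2540/7 ≈ 362.86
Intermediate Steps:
k(W) = 28*W (k(W) = -(-28)*W = 28*W)
u(F, B) = (-26 + B)/(19 + B)
u(-54, 2) + k(13) = (-26 + 2)/(19 + 2) + 28*13 = -24/21 + 364 = (1/21)*(-24) + 364 = -8/7 + 364 = 2540/7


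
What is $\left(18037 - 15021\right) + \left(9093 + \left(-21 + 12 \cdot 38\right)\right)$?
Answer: $12544$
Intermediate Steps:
$\left(18037 - 15021\right) + \left(9093 + \left(-21 + 12 \cdot 38\right)\right) = 3016 + \left(9093 + \left(-21 + 456\right)\right) = 3016 + \left(9093 + 435\right) = 3016 + 9528 = 12544$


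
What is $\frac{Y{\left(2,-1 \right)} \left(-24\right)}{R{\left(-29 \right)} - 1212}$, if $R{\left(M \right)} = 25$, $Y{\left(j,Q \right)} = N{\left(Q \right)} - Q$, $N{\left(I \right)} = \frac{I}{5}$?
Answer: $\frac{96}{5935} \approx 0.016175$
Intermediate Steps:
$N{\left(I \right)} = \frac{I}{5}$ ($N{\left(I \right)} = I \frac{1}{5} = \frac{I}{5}$)
$Y{\left(j,Q \right)} = - \frac{4 Q}{5}$ ($Y{\left(j,Q \right)} = \frac{Q}{5} - Q = - \frac{4 Q}{5}$)
$\frac{Y{\left(2,-1 \right)} \left(-24\right)}{R{\left(-29 \right)} - 1212} = \frac{\left(- \frac{4}{5}\right) \left(-1\right) \left(-24\right)}{25 - 1212} = \frac{\frac{4}{5} \left(-24\right)}{-1187} = \left(- \frac{96}{5}\right) \left(- \frac{1}{1187}\right) = \frac{96}{5935}$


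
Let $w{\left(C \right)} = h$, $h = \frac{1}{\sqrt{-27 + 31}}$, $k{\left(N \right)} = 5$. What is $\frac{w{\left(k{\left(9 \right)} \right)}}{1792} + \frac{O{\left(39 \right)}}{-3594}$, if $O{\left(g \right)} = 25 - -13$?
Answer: $- \frac{66299}{6440448} \approx -0.010294$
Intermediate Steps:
$O{\left(g \right)} = 38$ ($O{\left(g \right)} = 25 + 13 = 38$)
$h = \frac{1}{2}$ ($h = \frac{1}{\sqrt{4}} = \frac{1}{2} \approx 0.5$)
$w{\left(C \right)} = \frac{1}{2}$
$\frac{w{\left(k{\left(9 \right)} \right)}}{1792} + \frac{O{\left(39 \right)}}{-3594} = \frac{1}{2 \cdot 1792} + \frac{38}{-3594} = \frac{1}{2} \cdot \frac{1}{1792} + 38 \left(- \frac{1}{3594}\right) = \frac{1}{3584} - \frac{19}{1797} = - \frac{66299}{6440448}$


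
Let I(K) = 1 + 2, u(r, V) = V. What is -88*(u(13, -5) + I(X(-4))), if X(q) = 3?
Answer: 176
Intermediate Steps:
I(K) = 3
-88*(u(13, -5) + I(X(-4))) = -88*(-5 + 3) = -88*(-2) = 176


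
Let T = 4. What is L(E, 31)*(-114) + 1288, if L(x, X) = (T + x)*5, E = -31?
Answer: 16678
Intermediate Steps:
L(x, X) = 20 + 5*x (L(x, X) = (4 + x)*5 = 20 + 5*x)
L(E, 31)*(-114) + 1288 = (20 + 5*(-31))*(-114) + 1288 = (20 - 155)*(-114) + 1288 = -135*(-114) + 1288 = 15390 + 1288 = 16678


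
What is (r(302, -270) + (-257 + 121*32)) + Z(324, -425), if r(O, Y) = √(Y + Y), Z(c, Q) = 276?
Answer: 3891 + 6*I*√15 ≈ 3891.0 + 23.238*I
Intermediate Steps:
r(O, Y) = √2*√Y (r(O, Y) = √(2*Y) = √2*√Y)
(r(302, -270) + (-257 + 121*32)) + Z(324, -425) = (√2*√(-270) + (-257 + 121*32)) + 276 = (√2*(3*I*√30) + (-257 + 3872)) + 276 = (6*I*√15 + 3615) + 276 = (3615 + 6*I*√15) + 276 = 3891 + 6*I*√15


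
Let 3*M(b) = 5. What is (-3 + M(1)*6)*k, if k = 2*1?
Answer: 14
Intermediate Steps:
M(b) = 5/3 (M(b) = (1/3)*5 = 5/3)
k = 2
(-3 + M(1)*6)*k = (-3 + (5/3)*6)*2 = (-3 + 10)*2 = 7*2 = 14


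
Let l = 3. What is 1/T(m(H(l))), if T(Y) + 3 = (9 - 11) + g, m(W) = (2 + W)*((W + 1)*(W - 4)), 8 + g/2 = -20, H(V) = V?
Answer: -1/61 ≈ -0.016393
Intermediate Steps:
g = -56 (g = -16 + 2*(-20) = -16 - 40 = -56)
m(W) = (1 + W)*(-4 + W)*(2 + W) (m(W) = (2 + W)*((1 + W)*(-4 + W)) = (1 + W)*(-4 + W)*(2 + W))
T(Y) = -61 (T(Y) = -3 + ((9 - 11) - 56) = -3 + (-2 - 56) = -3 - 58 = -61)
1/T(m(H(l))) = 1/(-61) = -1/61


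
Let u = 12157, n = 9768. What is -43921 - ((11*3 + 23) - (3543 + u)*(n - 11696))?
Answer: -30313577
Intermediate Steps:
-43921 - ((11*3 + 23) - (3543 + u)*(n - 11696)) = -43921 - ((11*3 + 23) - (3543 + 12157)*(9768 - 11696)) = -43921 - ((33 + 23) - 15700*(-1928)) = -43921 - (56 - 1*(-30269600)) = -43921 - (56 + 30269600) = -43921 - 1*30269656 = -43921 - 30269656 = -30313577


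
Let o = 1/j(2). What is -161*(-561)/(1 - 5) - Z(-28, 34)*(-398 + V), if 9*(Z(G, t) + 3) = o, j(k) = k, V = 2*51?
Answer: -844265/36 ≈ -23452.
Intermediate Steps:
V = 102
o = 1/2 ≈ 0.50000
Z(G, t) = -53/18 (Z(G, t) = -3 + (1/9)*(1/2) = -3 + 1/18 = -53/18)
-161*(-561)/(1 - 5) - Z(-28, 34)*(-398 + V) = -161*(-561)/(1 - 5) - (-53)*(-398 + 102)/18 = -161*(-561)/(-4) - (-53)*(-296)/18 = -(-161)*(-561)/4 - 1*7844/9 = -161*561/4 - 7844/9 = -90321/4 - 7844/9 = -844265/36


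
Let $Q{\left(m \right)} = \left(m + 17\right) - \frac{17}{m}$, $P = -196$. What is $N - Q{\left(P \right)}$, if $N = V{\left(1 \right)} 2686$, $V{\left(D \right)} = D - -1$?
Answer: $\frac{1087979}{196} \approx 5550.9$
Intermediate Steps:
$V{\left(D \right)} = 1 + D$ ($V{\left(D \right)} = D + 1 = 1 + D$)
$Q{\left(m \right)} = 17 + m - \frac{17}{m}$ ($Q{\left(m \right)} = \left(17 + m\right) - \frac{17}{m} = 17 + m - \frac{17}{m}$)
$N = 5372$ ($N = \left(1 + 1\right) 2686 = 2 \cdot 2686 = 5372$)
$N - Q{\left(P \right)} = 5372 - \left(17 - 196 - \frac{17}{-196}\right) = 5372 - \left(17 - 196 - - \frac{17}{196}\right) = 5372 - \left(17 - 196 + \frac{17}{196}\right) = 5372 - - \frac{35067}{196} = 5372 + \frac{35067}{196} = \frac{1087979}{196}$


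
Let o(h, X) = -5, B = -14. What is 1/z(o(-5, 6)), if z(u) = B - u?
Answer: -1/9 ≈ -0.11111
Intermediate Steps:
z(u) = -14 - u
1/z(o(-5, 6)) = 1/(-14 - 1*(-5)) = 1/(-14 + 5) = 1/(-9) = -1/9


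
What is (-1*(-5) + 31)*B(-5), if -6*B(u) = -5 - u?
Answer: 0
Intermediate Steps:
B(u) = ⅚ + u/6 (B(u) = -(-5 - u)/6 = ⅚ + u/6)
(-1*(-5) + 31)*B(-5) = (-1*(-5) + 31)*(⅚ + (⅙)*(-5)) = (5 + 31)*(⅚ - ⅚) = 36*0 = 0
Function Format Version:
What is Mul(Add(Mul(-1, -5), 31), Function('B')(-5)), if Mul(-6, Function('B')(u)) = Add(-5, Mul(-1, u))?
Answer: 0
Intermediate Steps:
Function('B')(u) = Add(Rational(5, 6), Mul(Rational(1, 6), u)) (Function('B')(u) = Mul(Rational(-1, 6), Add(-5, Mul(-1, u))) = Add(Rational(5, 6), Mul(Rational(1, 6), u)))
Mul(Add(Mul(-1, -5), 31), Function('B')(-5)) = Mul(Add(Mul(-1, -5), 31), Add(Rational(5, 6), Mul(Rational(1, 6), -5))) = Mul(Add(5, 31), Add(Rational(5, 6), Rational(-5, 6))) = Mul(36, 0) = 0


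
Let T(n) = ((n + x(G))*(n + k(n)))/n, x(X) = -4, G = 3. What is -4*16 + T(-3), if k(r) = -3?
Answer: -78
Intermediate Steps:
T(n) = (-4 + n)*(-3 + n)/n (T(n) = ((n - 4)*(n - 3))/n = ((-4 + n)*(-3 + n))/n = (-4 + n)*(-3 + n)/n)
-4*16 + T(-3) = -4*16 + (-7 - 3 + 12/(-3)) = -64 + (-7 - 3 + 12*(-⅓)) = -64 + (-7 - 3 - 4) = -64 - 14 = -78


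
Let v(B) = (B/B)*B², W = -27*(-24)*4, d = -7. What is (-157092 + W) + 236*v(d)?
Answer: -142936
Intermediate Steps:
W = 2592 (W = 648*4 = 2592)
v(B) = B² (v(B) = 1*B² = B²)
(-157092 + W) + 236*v(d) = (-157092 + 2592) + 236*(-7)² = -154500 + 236*49 = -154500 + 11564 = -142936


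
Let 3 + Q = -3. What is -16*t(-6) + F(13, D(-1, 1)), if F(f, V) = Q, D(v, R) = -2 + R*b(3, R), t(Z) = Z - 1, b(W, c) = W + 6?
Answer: 106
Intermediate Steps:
Q = -6 (Q = -3 - 3 = -6)
b(W, c) = 6 + W
t(Z) = -1 + Z
D(v, R) = -2 + 9*R (D(v, R) = -2 + R*(6 + 3) = -2 + R*9 = -2 + 9*R)
F(f, V) = -6
-16*t(-6) + F(13, D(-1, 1)) = -16*(-1 - 6) - 6 = -16*(-7) - 6 = 112 - 6 = 106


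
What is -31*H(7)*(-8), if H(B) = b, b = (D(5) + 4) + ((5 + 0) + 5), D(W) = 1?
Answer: 3720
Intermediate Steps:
b = 15 (b = (1 + 4) + ((5 + 0) + 5) = 5 + (5 + 5) = 5 + 10 = 15)
H(B) = 15
-31*H(7)*(-8) = -31*15*(-8) = -465*(-8) = 3720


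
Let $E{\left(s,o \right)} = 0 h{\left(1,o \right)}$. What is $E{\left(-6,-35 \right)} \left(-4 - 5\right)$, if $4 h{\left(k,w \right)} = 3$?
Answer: $0$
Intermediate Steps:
$h{\left(k,w \right)} = \frac{3}{4}$ ($h{\left(k,w \right)} = \frac{1}{4} \cdot 3 = \frac{3}{4}$)
$E{\left(s,o \right)} = 0$ ($E{\left(s,o \right)} = 0 \cdot \frac{3}{4} = 0$)
$E{\left(-6,-35 \right)} \left(-4 - 5\right) = 0 \left(-4 - 5\right) = 0 \left(-9\right) = 0$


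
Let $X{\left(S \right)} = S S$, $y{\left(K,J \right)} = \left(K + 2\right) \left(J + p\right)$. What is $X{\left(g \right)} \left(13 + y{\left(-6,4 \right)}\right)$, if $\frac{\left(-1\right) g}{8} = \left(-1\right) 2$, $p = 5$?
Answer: $-5888$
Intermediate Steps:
$g = 16$ ($g = - 8 \left(\left(-1\right) 2\right) = \left(-8\right) \left(-2\right) = 16$)
$y{\left(K,J \right)} = \left(2 + K\right) \left(5 + J\right)$ ($y{\left(K,J \right)} = \left(K + 2\right) \left(J + 5\right) = \left(2 + K\right) \left(5 + J\right)$)
$X{\left(S \right)} = S^{2}$
$X{\left(g \right)} \left(13 + y{\left(-6,4 \right)}\right) = 16^{2} \left(13 + \left(10 + 2 \cdot 4 + 5 \left(-6\right) + 4 \left(-6\right)\right)\right) = 256 \left(13 + \left(10 + 8 - 30 - 24\right)\right) = 256 \left(13 - 36\right) = 256 \left(-23\right) = -5888$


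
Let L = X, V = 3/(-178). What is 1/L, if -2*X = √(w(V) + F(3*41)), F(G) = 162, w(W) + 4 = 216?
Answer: -√374/187 ≈ -0.10342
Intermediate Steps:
V = -3/178 (V = 3*(-1/178) = -3/178 ≈ -0.016854)
w(W) = 212 (w(W) = -4 + 216 = 212)
X = -√374/2 (X = -√(212 + 162)/2 = -√374/2 ≈ -9.6695)
L = -√374/2 ≈ -9.6695
1/L = 1/(-√374/2) = -√374/187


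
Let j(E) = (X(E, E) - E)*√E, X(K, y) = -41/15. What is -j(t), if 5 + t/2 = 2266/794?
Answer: -18566*I*√169122/2364135 ≈ -3.2296*I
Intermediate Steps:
X(K, y) = -41/15 (X(K, y) = -41*1/15 = -41/15)
t = -1704/397 (t = -10 + 2*(2266/794) = -10 + 2*(2266*(1/794)) = -10 + 2*(1133/397) = -10 + 2266/397 = -1704/397 ≈ -4.2922)
j(E) = √E*(-41/15 - E) (j(E) = (-41/15 - E)*√E = √E*(-41/15 - E))
-j(t) = -√(-1704/397)*(-41/15 - 1*(-1704/397)) = -2*I*√169122/397*(-41/15 + 1704/397) = -2*I*√169122/397*9283/5955 = -18566*I*√169122/2364135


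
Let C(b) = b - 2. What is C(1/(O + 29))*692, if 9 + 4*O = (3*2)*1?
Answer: -153624/113 ≈ -1359.5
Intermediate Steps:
O = -¾ (O = -9/4 + ((3*2)*1)/4 = -9/4 + (6*1)/4 = -9/4 + (¼)*6 = -9/4 + 3/2 = -¾ ≈ -0.75000)
C(b) = -2 + b
C(1/(O + 29))*692 = (-2 + 1/(-¾ + 29))*692 = (-2 + 1/(113/4))*692 = (-2 + 4/113)*692 = -222/113*692 = -153624/113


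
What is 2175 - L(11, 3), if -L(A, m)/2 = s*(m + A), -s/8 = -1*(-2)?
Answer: 1727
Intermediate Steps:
s = -16 (s = -(-8)*(-2) = -8*2 = -16)
L(A, m) = 32*A + 32*m (L(A, m) = -(-32)*(m + A) = -(-32)*(A + m) = -2*(-16*A - 16*m) = 32*A + 32*m)
2175 - L(11, 3) = 2175 - (32*11 + 32*3) = 2175 - (352 + 96) = 2175 - 1*448 = 2175 - 448 = 1727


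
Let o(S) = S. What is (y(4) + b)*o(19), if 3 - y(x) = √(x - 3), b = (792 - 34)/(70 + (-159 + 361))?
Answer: 12369/136 ≈ 90.948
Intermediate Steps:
b = 379/136 (b = 758/(70 + 202) = 758/272 = 758*(1/272) = 379/136 ≈ 2.7868)
y(x) = 3 - √(-3 + x) (y(x) = 3 - √(x - 3) = 3 - √(-3 + x))
(y(4) + b)*o(19) = ((3 - √(-3 + 4)) + 379/136)*19 = ((3 - √1) + 379/136)*19 = ((3 - 1*1) + 379/136)*19 = ((3 - 1) + 379/136)*19 = (2 + 379/136)*19 = (651/136)*19 = 12369/136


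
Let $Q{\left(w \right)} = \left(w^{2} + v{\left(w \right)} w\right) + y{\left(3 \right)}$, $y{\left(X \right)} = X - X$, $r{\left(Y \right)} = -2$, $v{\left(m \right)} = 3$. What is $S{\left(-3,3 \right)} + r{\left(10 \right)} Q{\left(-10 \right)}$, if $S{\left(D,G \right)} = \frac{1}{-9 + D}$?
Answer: $- \frac{1681}{12} \approx -140.08$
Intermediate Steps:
$y{\left(X \right)} = 0$
$Q{\left(w \right)} = w^{2} + 3 w$ ($Q{\left(w \right)} = \left(w^{2} + 3 w\right) + 0 = w^{2} + 3 w$)
$S{\left(-3,3 \right)} + r{\left(10 \right)} Q{\left(-10 \right)} = \frac{1}{-9 - 3} - 2 \left(- 10 \left(3 - 10\right)\right) = \frac{1}{-12} - 2 \left(\left(-10\right) \left(-7\right)\right) = - \frac{1}{12} - 140 = - \frac{1681}{12}$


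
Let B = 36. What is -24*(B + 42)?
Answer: -1872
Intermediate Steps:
-24*(B + 42) = -24*(36 + 42) = -24*78 = -1872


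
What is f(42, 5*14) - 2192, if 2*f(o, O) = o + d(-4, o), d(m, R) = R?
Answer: -2150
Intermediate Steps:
f(o, O) = o (f(o, O) = (o + o)/2 = (2*o)/2 = o)
f(42, 5*14) - 2192 = 42 - 2192 = -2150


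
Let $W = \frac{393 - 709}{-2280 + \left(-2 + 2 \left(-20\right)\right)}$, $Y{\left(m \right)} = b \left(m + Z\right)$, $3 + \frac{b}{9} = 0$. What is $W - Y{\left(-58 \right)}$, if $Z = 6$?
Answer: $- \frac{1629886}{1161} \approx -1403.9$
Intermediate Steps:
$b = -27$ ($b = -27 + 9 \cdot 0 = -27 + 0 = -27$)
$Y{\left(m \right)} = -162 - 27 m$ ($Y{\left(m \right)} = - 27 \left(m + 6\right) = - 27 \left(6 + m\right) = -162 - 27 m$)
$W = \frac{158}{1161}$ ($W = - \frac{316}{-2280 - 42} = - \frac{316}{-2322} = \left(-316\right) \left(- \frac{1}{2322}\right) = \frac{158}{1161} \approx 0.13609$)
$W - Y{\left(-58 \right)} = \frac{158}{1161} - \left(-162 - -1566\right) = \frac{158}{1161} - \left(-162 + 1566\right) = \frac{158}{1161} - 1404 = - \frac{1629886}{1161}$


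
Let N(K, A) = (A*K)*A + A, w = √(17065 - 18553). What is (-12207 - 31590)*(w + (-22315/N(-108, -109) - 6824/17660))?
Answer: 91567076257449/5665579655 - 175188*I*√93 ≈ 16162.0 - 1.6895e+6*I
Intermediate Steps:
w = 4*I*√93 (w = √(-1488) = 4*I*√93 ≈ 38.575*I)
N(K, A) = A + K*A² (N(K, A) = K*A² + A = A + K*A²)
(-12207 - 31590)*(w + (-22315/N(-108, -109) - 6824/17660)) = (-12207 - 31590)*(4*I*√93 + (-22315*(-1/(109*(1 - 109*(-108)))) - 6824/17660)) = -43797*(4*I*√93 + (-22315*(-1/(109*(1 + 11772))) - 6824*1/17660)) = -43797*(4*I*√93 + (-22315/((-109*11773)) - 1706/4415)) = -43797*(4*I*√93 + (-22315/(-1283257) - 1706/4415)) = -43797*(4*I*√93 + (-22315*(-1/1283257) - 1706/4415)) = -43797*(4*I*√93 + (22315/1283257 - 1706/4415)) = -43797*(4*I*√93 - 2090715717/5665579655) = -43797*(-2090715717/5665579655 + 4*I*√93) = 91567076257449/5665579655 - 175188*I*√93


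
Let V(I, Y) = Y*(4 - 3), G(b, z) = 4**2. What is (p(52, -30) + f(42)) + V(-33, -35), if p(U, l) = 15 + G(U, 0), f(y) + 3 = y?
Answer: 35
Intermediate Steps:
f(y) = -3 + y
G(b, z) = 16
V(I, Y) = Y (V(I, Y) = Y*1 = Y)
p(U, l) = 31 (p(U, l) = 15 + 16 = 31)
(p(52, -30) + f(42)) + V(-33, -35) = (31 + (-3 + 42)) - 35 = (31 + 39) - 35 = 70 - 35 = 35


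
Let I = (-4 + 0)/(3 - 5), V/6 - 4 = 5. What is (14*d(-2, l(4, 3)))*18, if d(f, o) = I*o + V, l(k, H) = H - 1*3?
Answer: 13608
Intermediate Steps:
V = 54 (V = 24 + 6*5 = 24 + 30 = 54)
I = 2 (I = -4/(-2) = -4*(-½) = 2)
l(k, H) = -3 + H (l(k, H) = H - 3 = -3 + H)
d(f, o) = 54 + 2*o (d(f, o) = 2*o + 54 = 54 + 2*o)
(14*d(-2, l(4, 3)))*18 = (14*(54 + 2*(-3 + 3)))*18 = (14*(54 + 2*0))*18 = (14*(54 + 0))*18 = (14*54)*18 = 756*18 = 13608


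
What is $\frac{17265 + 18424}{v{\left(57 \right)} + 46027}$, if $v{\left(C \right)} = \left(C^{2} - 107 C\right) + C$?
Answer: $\frac{35689}{43234} \approx 0.82548$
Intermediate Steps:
$v{\left(C \right)} = C^{2} - 106 C$
$\frac{17265 + 18424}{v{\left(57 \right)} + 46027} = \frac{17265 + 18424}{57 \left(-106 + 57\right) + 46027} = \frac{35689}{57 \left(-49\right) + 46027} = \frac{35689}{-2793 + 46027} = \frac{35689}{43234}$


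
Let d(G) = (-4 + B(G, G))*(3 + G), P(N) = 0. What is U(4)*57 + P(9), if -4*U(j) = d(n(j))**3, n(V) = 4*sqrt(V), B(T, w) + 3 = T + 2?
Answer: -2048409/4 ≈ -5.1210e+5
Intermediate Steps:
B(T, w) = -1 + T (B(T, w) = -3 + (T + 2) = -3 + (2 + T) = -1 + T)
d(G) = (-5 + G)*(3 + G) (d(G) = (-4 + (-1 + G))*(3 + G) = (-5 + G)*(3 + G))
U(j) = -(-15 - 4*sqrt(j) + 4*sqrt(j)*(-1 + 4*sqrt(j)))**3/4 (U(j) = -(-15 - 4*sqrt(j) + (4*sqrt(j))*(-1 + 4*sqrt(j)))**3/4 = -(-15 - 4*sqrt(j) + 4*sqrt(j)*(-1 + 4*sqrt(j)))**3/4)
U(4)*57 + P(9) = ((15 - 16*4 + 8*sqrt(4))**3/4)*57 + 0 = ((15 - 64 + 8*2)**3/4)*57 + 0 = ((15 - 64 + 16)**3/4)*57 + 0 = ((1/4)*(-33)**3)*57 + 0 = ((1/4)*(-35937))*57 + 0 = -35937/4*57 + 0 = -2048409/4 + 0 = -2048409/4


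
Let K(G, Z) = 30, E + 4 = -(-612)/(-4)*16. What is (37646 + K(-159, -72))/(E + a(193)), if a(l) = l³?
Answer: 37676/7186605 ≈ 0.0052425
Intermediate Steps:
E = -2452 (E = -4 - (-612)/(-4)*16 = -4 - (-612)*(-1)/4*16 = -4 - 18*17/2*16 = -4 - 153*16 = -4 - 2448 = -2452)
(37646 + K(-159, -72))/(E + a(193)) = (37646 + 30)/(-2452 + 193³) = 37676/(-2452 + 7189057) = 37676/7186605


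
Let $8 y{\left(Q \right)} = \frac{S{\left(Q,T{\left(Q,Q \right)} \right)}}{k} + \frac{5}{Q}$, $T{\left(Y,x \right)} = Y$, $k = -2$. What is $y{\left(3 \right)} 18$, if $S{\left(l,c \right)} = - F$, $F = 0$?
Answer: $\frac{15}{4} \approx 3.75$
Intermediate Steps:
$S{\left(l,c \right)} = 0$ ($S{\left(l,c \right)} = \left(-1\right) 0 = 0$)
$y{\left(Q \right)} = \frac{5}{8 Q}$ ($y{\left(Q \right)} = \frac{\frac{0}{-2} + \frac{5}{Q}}{8} = \frac{0 \left(- \frac{1}{2}\right) + \frac{5}{Q}}{8} = \frac{0 + \frac{5}{Q}}{8} = \frac{5 \frac{1}{Q}}{8} = \frac{5}{8 Q}$)
$y{\left(3 \right)} 18 = \frac{5}{8 \cdot 3} \cdot 18 = \frac{5}{8} \cdot \frac{1}{3} \cdot 18 = \frac{5}{24} \cdot 18 = \frac{15}{4}$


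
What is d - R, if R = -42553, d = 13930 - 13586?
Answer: 42897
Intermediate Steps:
d = 344
d - R = 344 - 1*(-42553) = 344 + 42553 = 42897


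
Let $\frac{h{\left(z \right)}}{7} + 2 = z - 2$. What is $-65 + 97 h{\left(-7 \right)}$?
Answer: $-7534$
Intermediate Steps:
$h{\left(z \right)} = -28 + 7 z$ ($h{\left(z \right)} = -14 + 7 \left(z - 2\right) = -14 + 7 \left(-2 + z\right) = -14 + \left(-14 + 7 z\right) = -28 + 7 z$)
$-65 + 97 h{\left(-7 \right)} = -65 + 97 \left(-28 + 7 \left(-7\right)\right) = -65 + 97 \left(-28 - 49\right) = -65 + 97 \left(-77\right) = -65 - 7469 = -7534$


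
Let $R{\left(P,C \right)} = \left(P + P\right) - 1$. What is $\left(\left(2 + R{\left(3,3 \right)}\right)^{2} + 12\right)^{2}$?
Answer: $3721$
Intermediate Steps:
$R{\left(P,C \right)} = -1 + 2 P$ ($R{\left(P,C \right)} = 2 P - 1 = -1 + 2 P$)
$\left(\left(2 + R{\left(3,3 \right)}\right)^{2} + 12\right)^{2} = \left(\left(2 + \left(-1 + 2 \cdot 3\right)\right)^{2} + 12\right)^{2} = \left(\left(2 + \left(-1 + 6\right)\right)^{2} + 12\right)^{2} = \left(\left(2 + 5\right)^{2} + 12\right)^{2} = \left(7^{2} + 12\right)^{2} = \left(49 + 12\right)^{2} = 61^{2} = 3721$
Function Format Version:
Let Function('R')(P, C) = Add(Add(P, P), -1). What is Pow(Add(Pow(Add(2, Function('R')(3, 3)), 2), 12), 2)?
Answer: 3721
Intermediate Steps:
Function('R')(P, C) = Add(-1, Mul(2, P)) (Function('R')(P, C) = Add(Mul(2, P), -1) = Add(-1, Mul(2, P)))
Pow(Add(Pow(Add(2, Function('R')(3, 3)), 2), 12), 2) = Pow(Add(Pow(Add(2, Add(-1, Mul(2, 3))), 2), 12), 2) = Pow(Add(Pow(Add(2, Add(-1, 6)), 2), 12), 2) = Pow(Add(Pow(Add(2, 5), 2), 12), 2) = Pow(Add(Pow(7, 2), 12), 2) = Pow(Add(49, 12), 2) = Pow(61, 2) = 3721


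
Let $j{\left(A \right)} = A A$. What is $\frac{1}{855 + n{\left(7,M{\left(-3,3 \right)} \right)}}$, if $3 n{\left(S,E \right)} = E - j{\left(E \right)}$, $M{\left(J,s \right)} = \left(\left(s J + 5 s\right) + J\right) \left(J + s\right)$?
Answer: $\frac{1}{855} \approx 0.0011696$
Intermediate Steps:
$j{\left(A \right)} = A^{2}$
$M{\left(J,s \right)} = \left(J + s\right) \left(J + 5 s + J s\right)$ ($M{\left(J,s \right)} = \left(\left(J s + 5 s\right) + J\right) \left(J + s\right) = \left(\left(5 s + J s\right) + J\right) \left(J + s\right) = \left(J + 5 s + J s\right) \left(J + s\right) = \left(J + s\right) \left(J + 5 s + J s\right)$)
$n{\left(S,E \right)} = - \frac{E^{2}}{3} + \frac{E}{3}$ ($n{\left(S,E \right)} = \frac{E - E^{2}}{3} = - \frac{E^{2}}{3} + \frac{E}{3}$)
$\frac{1}{855 + n{\left(7,M{\left(-3,3 \right)} \right)}} = \frac{1}{855 + \frac{\left(\left(-3\right)^{2} + 5 \cdot 3^{2} - 3 \cdot 3^{2} + 3 \left(-3\right)^{2} + 6 \left(-3\right) 3\right) \left(1 - \left(\left(-3\right)^{2} + 5 \cdot 3^{2} - 3 \cdot 3^{2} + 3 \left(-3\right)^{2} + 6 \left(-3\right) 3\right)\right)}{3}} = \frac{1}{855 + \frac{\left(9 + 5 \cdot 9 - 27 + 3 \cdot 9 - 54\right) \left(1 - \left(9 + 5 \cdot 9 - 27 + 3 \cdot 9 - 54\right)\right)}{3}} = \frac{1}{855 + \frac{\left(9 + 45 - 27 + 27 - 54\right) \left(1 - \left(9 + 45 - 27 + 27 - 54\right)\right)}{3}} = \frac{1}{855 + \frac{1}{3} \cdot 0 \left(1 - 0\right)} = \frac{1}{855 + \frac{1}{3} \cdot 0 \left(1 + 0\right)} = \frac{1}{855 + \frac{1}{3} \cdot 0 \cdot 1} = \frac{1}{855 + 0} = \frac{1}{855}$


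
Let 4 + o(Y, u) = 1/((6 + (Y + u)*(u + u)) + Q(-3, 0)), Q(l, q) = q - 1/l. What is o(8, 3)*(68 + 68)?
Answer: -117640/217 ≈ -542.12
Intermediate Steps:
o(Y, u) = -4 + 1/(19/3 + 2*u*(Y + u)) (o(Y, u) = -4 + 1/((6 + (Y + u)*(u + u)) + (0 - 1/(-3))) = -4 + 1/((6 + (Y + u)*(2*u)) + (0 - 1*(-1/3))) = -4 + 1/((6 + 2*u*(Y + u)) + (0 + 1/3)) = -4 + 1/((6 + 2*u*(Y + u)) + 1/3) = -4 + 1/(19/3 + 2*u*(Y + u)))
o(8, 3)*(68 + 68) = ((-73 - 24*3**2 - 24*8*3)/(19 + 6*3**2 + 6*8*3))*(68 + 68) = ((-73 - 24*9 - 576)/(19 + 6*9 + 144))*136 = ((-73 - 216 - 576)/(19 + 54 + 144))*136 = (-865/217)*136 = ((1/217)*(-865))*136 = -865/217*136 = -117640/217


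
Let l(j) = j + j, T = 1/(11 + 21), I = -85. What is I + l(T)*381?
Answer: -979/16 ≈ -61.188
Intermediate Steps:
T = 1/32 ≈ 0.031250
l(j) = 2*j
I + l(T)*381 = -85 + (2*(1/32))*381 = -85 + (1/16)*381 = -85 + 381/16 = -979/16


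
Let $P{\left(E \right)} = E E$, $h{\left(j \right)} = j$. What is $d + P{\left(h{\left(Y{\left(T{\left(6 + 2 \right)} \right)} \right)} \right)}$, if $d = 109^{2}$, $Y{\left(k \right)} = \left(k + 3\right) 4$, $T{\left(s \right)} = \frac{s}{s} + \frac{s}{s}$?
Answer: $12281$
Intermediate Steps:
$T{\left(s \right)} = 2$ ($T{\left(s \right)} = 1 + 1 = 2$)
$Y{\left(k \right)} = 12 + 4 k$ ($Y{\left(k \right)} = \left(3 + k\right) 4 = 12 + 4 k$)
$d = 11881$
$P{\left(E \right)} = E^{2}$
$d + P{\left(h{\left(Y{\left(T{\left(6 + 2 \right)} \right)} \right)} \right)} = 11881 + \left(12 + 4 \cdot 2\right)^{2} = 11881 + \left(12 + 8\right)^{2} = 11881 + 20^{2} = 11881 + 400 = 12281$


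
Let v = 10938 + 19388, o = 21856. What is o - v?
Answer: -8470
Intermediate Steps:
v = 30326
o - v = 21856 - 1*30326 = 21856 - 30326 = -8470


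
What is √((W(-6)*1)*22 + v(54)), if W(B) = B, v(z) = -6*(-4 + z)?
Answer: 12*I*√3 ≈ 20.785*I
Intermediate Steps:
v(z) = 24 - 6*z
√((W(-6)*1)*22 + v(54)) = √(-6*1*22 + (24 - 6*54)) = √(-6*22 + (24 - 324)) = √(-132 - 300) = √(-432) = 12*I*√3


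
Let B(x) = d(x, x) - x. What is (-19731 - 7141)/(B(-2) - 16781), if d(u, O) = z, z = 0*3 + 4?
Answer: 26872/16775 ≈ 1.6019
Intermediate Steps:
z = 4 (z = 0 + 4 = 4)
d(u, O) = 4
B(x) = 4 - x
(-19731 - 7141)/(B(-2) - 16781) = (-19731 - 7141)/((4 - 1*(-2)) - 16781) = -26872/((4 + 2) - 16781) = -26872/(6 - 16781) = -26872/(-16775) = -26872*(-1/16775) = 26872/16775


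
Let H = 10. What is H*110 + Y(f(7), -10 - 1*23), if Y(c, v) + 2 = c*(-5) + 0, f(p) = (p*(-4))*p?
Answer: 2078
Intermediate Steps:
f(p) = -4*p**2 (f(p) = (-4*p)*p = -4*p**2)
Y(c, v) = -2 - 5*c (Y(c, v) = -2 + (c*(-5) + 0) = -2 + (-5*c + 0) = -2 - 5*c)
H*110 + Y(f(7), -10 - 1*23) = 10*110 + (-2 - (-20)*7**2) = 1100 + (-2 - (-20)*49) = 1100 + (-2 - 5*(-196)) = 1100 + (-2 + 980) = 1100 + 978 = 2078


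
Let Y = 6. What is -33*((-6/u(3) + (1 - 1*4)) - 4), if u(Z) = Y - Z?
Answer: 297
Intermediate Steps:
u(Z) = 6 - Z
-33*((-6/u(3) + (1 - 1*4)) - 4) = -33*((-6/(6 - 1*3) + (1 - 1*4)) - 4) = -33*((-6/(6 - 3) + (1 - 4)) - 4) = -33*((-6/3 - 3) - 4) = -33*((-6*⅓ - 3) - 4) = -33*((-2 - 3) - 4) = -33*(-5 - 4) = -33*(-9) = 297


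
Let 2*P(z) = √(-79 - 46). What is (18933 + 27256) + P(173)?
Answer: 46189 + 5*I*√5/2 ≈ 46189.0 + 5.5902*I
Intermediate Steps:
P(z) = 5*I*√5/2 (P(z) = √(-79 - 46)/2 = √(-125)/2 = (5*I*√5)/2 = 5*I*√5/2)
(18933 + 27256) + P(173) = (18933 + 27256) + 5*I*√5/2 = 46189 + 5*I*√5/2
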